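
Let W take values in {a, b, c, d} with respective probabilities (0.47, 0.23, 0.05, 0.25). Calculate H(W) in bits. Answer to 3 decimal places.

H(W) = −Σ p·log₂ p.
  −(0.47)·log₂(0.47) = 0.5120
  −(0.23)·log₂(0.23) = 0.4877
  −(0.05)·log₂(0.05) = 0.2161
  −(0.25)·log₂(0.25) = 0.5000
Sum: 0.5120 + 0.4877 + 0.2161 + 0.5000 = 1.716 bits.

1.716 bits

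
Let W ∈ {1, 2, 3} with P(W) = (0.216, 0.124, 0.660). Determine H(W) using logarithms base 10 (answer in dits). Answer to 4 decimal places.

H(W) = −Σ p·log₁₀ p.
  −(0.216)·log₁₀(0.216) = 0.14376
  −(0.124)·log₁₀(0.124) = 0.11242
  −(0.660)·log₁₀(0.660) = 0.11910
Sum: 0.14376 + 0.11242 + 0.11910 = 0.3753 dits.

0.3753 dits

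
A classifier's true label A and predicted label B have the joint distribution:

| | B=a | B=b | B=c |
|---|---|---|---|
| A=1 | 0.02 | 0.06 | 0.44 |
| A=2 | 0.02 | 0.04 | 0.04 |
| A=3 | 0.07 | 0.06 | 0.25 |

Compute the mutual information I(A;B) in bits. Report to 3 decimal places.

0.084 bits

Marginals: p(A) = (0.5200, 0.1000, 0.3800), p(B) = (0.1100, 0.1600, 0.7300).
I(A;B) = H(A) + H(B) − H(A,B).
H(A) = 1.3532, H(B) = 1.1047, H(A,B) = 2.3740.
I(A;B) = 1.3532 + 1.1047 − 2.3740 = 0.084 bits.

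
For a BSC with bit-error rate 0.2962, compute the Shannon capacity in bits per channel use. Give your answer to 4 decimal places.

0.1234 bits

Binary symmetric channel: C = 1 − h₂(ε) where h₂ is the binary entropy function.
h₂(0.2962) = −0.2962·log₂0.2962 − 0.7038·log₂0.7038 = 0.8766.
C = 1 − 0.8766 = 0.1234 bits per channel use.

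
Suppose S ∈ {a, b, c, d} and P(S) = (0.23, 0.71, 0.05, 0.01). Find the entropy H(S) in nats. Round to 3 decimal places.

H(S) = −Σ p·ln p.
  −(0.23)·ln(0.23) = 0.3380
  −(0.71)·ln(0.71) = 0.2432
  −(0.05)·ln(0.05) = 0.1498
  −(0.01)·ln(0.01) = 0.0461
Sum: 0.3380 + 0.2432 + 0.1498 + 0.0461 = 0.777 nats.

0.777 nats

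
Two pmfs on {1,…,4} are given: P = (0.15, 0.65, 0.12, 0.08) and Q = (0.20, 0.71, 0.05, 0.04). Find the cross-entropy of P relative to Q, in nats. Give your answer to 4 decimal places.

H(P,Q) = −Σ p·ln q.
  −0.15·ln(0.20) = 0.24142
  −0.65·ln(0.71) = 0.22262
  −0.12·ln(0.05) = 0.35949
  −0.08·ln(0.04) = 0.25751
H(P,Q) = 1.0810 nats.

1.0810 nats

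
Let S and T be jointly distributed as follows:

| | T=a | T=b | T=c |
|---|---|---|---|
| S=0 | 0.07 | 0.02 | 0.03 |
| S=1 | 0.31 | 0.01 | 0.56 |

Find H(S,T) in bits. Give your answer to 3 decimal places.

H(S,T) = −Σ p(x,y)·log₂ p(x,y) over all 6 cells.
  cell (0,a): −0.07·log₂0.07 = 0.2686
  cell (0,b): −0.02·log₂0.02 = 0.1129
  cell (0,c): −0.03·log₂0.03 = 0.1518
  cell (1,a): −0.31·log₂0.31 = 0.5238
  cell (1,b): −0.01·log₂0.01 = 0.0664
  cell (1,c): −0.56·log₂0.56 = 0.4684
Sum = 1.592 bits.

1.592 bits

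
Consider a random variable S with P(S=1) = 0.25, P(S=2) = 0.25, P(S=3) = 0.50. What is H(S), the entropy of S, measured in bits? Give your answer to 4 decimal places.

H(S) = −Σ p·log₂ p.
  −(0.25)·log₂(0.25) = 0.50000
  −(0.25)·log₂(0.25) = 0.50000
  −(0.50)·log₂(0.50) = 0.50000
Sum: 0.50000 + 0.50000 + 0.50000 = 1.5000 bits.

1.5000 bits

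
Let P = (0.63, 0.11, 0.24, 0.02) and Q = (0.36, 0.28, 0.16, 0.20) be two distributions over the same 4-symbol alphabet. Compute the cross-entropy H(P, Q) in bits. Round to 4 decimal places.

H(P,Q) = −Σ p·log₂ q.
  −0.63·log₂(0.36) = 0.92858
  −0.11·log₂(0.28) = 0.20202
  −0.24·log₂(0.16) = 0.63453
  −0.02·log₂(0.20) = 0.04644
H(P,Q) = 1.8116 bits.

1.8116 bits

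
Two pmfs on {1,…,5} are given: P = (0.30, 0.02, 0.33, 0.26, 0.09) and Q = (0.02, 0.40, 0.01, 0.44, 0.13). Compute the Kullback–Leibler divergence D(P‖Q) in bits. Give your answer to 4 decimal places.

2.5052 bits

D(P‖Q) = Σ p·log₂(p/q).
  0.30·log₂(0.30/0.02) = 1.17207
  0.02·log₂(0.02/0.40) = -0.08644
  0.33·log₂(0.33/0.01) = 1.66465
  0.26·log₂(0.26/0.44) = -0.19734
  0.09·log₂(0.09/0.13) = -0.04775
D(P‖Q) = 2.5052 bits.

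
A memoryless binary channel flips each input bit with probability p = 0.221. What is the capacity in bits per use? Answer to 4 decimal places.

Binary symmetric channel: C = 1 − h₂(ε) where h₂ is the binary entropy function.
h₂(0.221) = −0.221·log₂0.221 − 0.779·log₂0.779 = 0.7620.
C = 1 − 0.7620 = 0.2380 bits per channel use.

0.2380 bits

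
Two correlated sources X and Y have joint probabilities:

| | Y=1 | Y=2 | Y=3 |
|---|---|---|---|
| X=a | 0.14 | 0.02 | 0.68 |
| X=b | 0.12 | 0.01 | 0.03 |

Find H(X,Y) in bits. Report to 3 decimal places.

H(X,Y) = −Σ p(x,y)·log₂ p(x,y) over all 6 cells.
  cell (a,1): −0.14·log₂0.14 = 0.3971
  cell (a,2): −0.02·log₂0.02 = 0.1129
  cell (a,3): −0.68·log₂0.68 = 0.3783
  cell (b,1): −0.12·log₂0.12 = 0.3671
  cell (b,2): −0.01·log₂0.01 = 0.0664
  cell (b,3): −0.03·log₂0.03 = 0.1518
Sum = 1.474 bits.

1.474 bits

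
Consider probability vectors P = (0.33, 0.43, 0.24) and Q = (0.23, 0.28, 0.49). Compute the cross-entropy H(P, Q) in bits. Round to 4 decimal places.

H(P,Q) = −Σ p·log₂ q.
  −0.33·log₂(0.23) = 0.69970
  −0.43·log₂(0.28) = 0.78970
  −0.24·log₂(0.49) = 0.24700
H(P,Q) = 1.7364 bits.

1.7364 bits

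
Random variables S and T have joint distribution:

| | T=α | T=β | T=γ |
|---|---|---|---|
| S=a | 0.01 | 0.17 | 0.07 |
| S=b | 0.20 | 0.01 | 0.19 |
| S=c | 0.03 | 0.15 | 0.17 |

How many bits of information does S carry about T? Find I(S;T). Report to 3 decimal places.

Marginals: p(S) = (0.2500, 0.4000, 0.3500), p(T) = (0.2400, 0.3300, 0.4300).
I(S;T) = H(S) + H(T) − H(S,T).
H(S) = 1.5589, H(T) = 1.5455, H(S,T) = 2.7525.
I(S;T) = 1.5589 + 1.5455 − 2.7525 = 0.352 bits.

0.352 bits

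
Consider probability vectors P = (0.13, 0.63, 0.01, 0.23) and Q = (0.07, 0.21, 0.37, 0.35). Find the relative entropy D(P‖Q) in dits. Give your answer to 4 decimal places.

D(P‖Q) = Σ p·log₁₀(p/q).
  0.13·log₁₀(0.13/0.07) = 0.03495
  0.63·log₁₀(0.63/0.21) = 0.30059
  0.01·log₁₀(0.01/0.37) = -0.01568
  0.23·log₁₀(0.23/0.35) = -0.04194
D(P‖Q) = 0.2779 dits.

0.2779 dits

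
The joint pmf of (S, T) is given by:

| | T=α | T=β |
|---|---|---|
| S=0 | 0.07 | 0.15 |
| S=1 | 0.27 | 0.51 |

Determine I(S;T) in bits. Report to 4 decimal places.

0.0004 bits

Marginals: p(S) = (0.2200, 0.7800), p(T) = (0.3400, 0.6600).
I(S;T) = Σ p(x,y)·log₂[p(x,y)/(p(x)p(y))].
  (0,α): 0.07·log₂(0.9358) = -0.00670
  (0,β): 0.15·log₂(1.0331) = 0.00704
  (1,α): 0.27·log₂(1.0181) = 0.00699
  (1,β): 0.51·log₂(0.9907) = -0.00689
Sum = 0.0004 bits.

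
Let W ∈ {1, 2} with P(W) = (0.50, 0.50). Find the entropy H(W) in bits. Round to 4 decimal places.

1.0000 bits

H(W) = −Σ p·log₂ p.
  −(0.50)·log₂(0.50) = 0.50000
  −(0.50)·log₂(0.50) = 0.50000
Sum: 0.50000 + 0.50000 = 1.0000 bits.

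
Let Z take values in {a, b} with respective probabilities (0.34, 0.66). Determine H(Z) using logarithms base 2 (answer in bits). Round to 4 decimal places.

H(Z) = −Σ p·log₂ p.
  −(0.34)·log₂(0.34) = 0.52917
  −(0.66)·log₂(0.66) = 0.39564
Sum: 0.52917 + 0.39564 = 0.9248 bits.

0.9248 bits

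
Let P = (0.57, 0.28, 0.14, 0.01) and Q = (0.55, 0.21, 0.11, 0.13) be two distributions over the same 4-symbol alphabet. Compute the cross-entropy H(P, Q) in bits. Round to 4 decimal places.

1.5973 bits

H(P,Q) = −Σ p·log₂ q.
  −0.57·log₂(0.55) = 0.49162
  −0.28·log₂(0.21) = 0.63043
  −0.14·log₂(0.11) = 0.44582
  −0.01·log₂(0.13) = 0.02943
H(P,Q) = 1.5973 bits.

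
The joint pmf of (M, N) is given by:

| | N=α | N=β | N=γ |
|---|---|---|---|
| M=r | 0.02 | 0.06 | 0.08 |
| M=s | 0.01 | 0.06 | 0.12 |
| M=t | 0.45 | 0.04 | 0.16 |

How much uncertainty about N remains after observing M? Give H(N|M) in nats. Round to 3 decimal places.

0.811 nats

Chain rule: H(N|M) = H(M,N) − H(M).
Marginals: p(M) = (0.1600, 0.1900, 0.6500), p(N) = (0.4800, 0.1600, 0.3600).
H(M,N) = 1.6997 nats; H(M) = 0.8888 nats.
H(N|M) = 1.6997 − 0.8888 = 0.811 nats.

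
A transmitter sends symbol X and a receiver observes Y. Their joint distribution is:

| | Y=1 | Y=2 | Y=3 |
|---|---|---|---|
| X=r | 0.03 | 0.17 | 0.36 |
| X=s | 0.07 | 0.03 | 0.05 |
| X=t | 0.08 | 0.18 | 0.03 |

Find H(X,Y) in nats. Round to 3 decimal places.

1.831 nats

H(X,Y) = −Σ p(x,y)·ln p(x,y) over all 9 cells.
  cell (r,1): −0.03·ln0.03 = 0.1052
  cell (r,2): −0.17·ln0.17 = 0.3012
  cell (r,3): −0.36·ln0.36 = 0.3678
  cell (s,1): −0.07·ln0.07 = 0.1861
  cell (s,2): −0.03·ln0.03 = 0.1052
  cell (s,3): −0.05·ln0.05 = 0.1498
  cell (t,1): −0.08·ln0.08 = 0.2021
  cell (t,2): −0.18·ln0.18 = 0.3087
  cell (t,3): −0.03·ln0.03 = 0.1052
Sum = 1.831 nats.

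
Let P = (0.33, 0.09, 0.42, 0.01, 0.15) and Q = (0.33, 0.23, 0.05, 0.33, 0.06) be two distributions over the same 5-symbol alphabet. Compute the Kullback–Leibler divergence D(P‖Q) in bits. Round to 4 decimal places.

D(P‖Q) = Σ p·log₂(p/q).
  0.33·log₂(0.33/0.33) = 0.00000
  0.09·log₂(0.09/0.23) = -0.12183
  0.42·log₂(0.42/0.05) = 1.28956
  0.01·log₂(0.01/0.33) = -0.05044
  0.15·log₂(0.15/0.06) = 0.19829
D(P‖Q) = 1.3156 bits.

1.3156 bits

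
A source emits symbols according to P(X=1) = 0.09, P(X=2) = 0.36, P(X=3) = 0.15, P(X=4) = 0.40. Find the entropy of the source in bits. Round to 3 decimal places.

1.783 bits

H(X) = −Σ p·log₂ p.
  −(0.09)·log₂(0.09) = 0.3127
  −(0.36)·log₂(0.36) = 0.5306
  −(0.15)·log₂(0.15) = 0.4105
  −(0.40)·log₂(0.40) = 0.5288
Sum: 0.3127 + 0.5306 + 0.4105 + 0.5288 = 1.783 bits.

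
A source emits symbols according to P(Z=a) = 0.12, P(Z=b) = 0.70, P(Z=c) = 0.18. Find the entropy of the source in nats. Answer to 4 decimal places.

H(Z) = −Σ p·ln p.
  −(0.12)·ln(0.12) = 0.25443
  −(0.70)·ln(0.70) = 0.24967
  −(0.18)·ln(0.18) = 0.30866
Sum: 0.25443 + 0.24967 + 0.30866 = 0.8128 nats.

0.8128 nats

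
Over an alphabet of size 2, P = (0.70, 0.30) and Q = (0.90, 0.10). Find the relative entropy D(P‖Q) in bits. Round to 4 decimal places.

0.2217 bits

D(P‖Q) = Σ p·log₂(p/q).
  0.70·log₂(0.70/0.90) = -0.25380
  0.30·log₂(0.30/0.10) = 0.47549
D(P‖Q) = 0.2217 bits.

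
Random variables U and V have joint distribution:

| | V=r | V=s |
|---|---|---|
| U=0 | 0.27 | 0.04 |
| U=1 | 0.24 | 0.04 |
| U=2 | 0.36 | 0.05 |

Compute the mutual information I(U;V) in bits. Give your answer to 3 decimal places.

Marginals: p(U) = (0.3100, 0.2800, 0.4100), p(V) = (0.8700, 0.1300).
I(U;V) = Σ p(x,y)·log₂[p(x,y)/(p(x)p(y))].
  (0,r): 0.27·log₂(1.0011) = 0.0004
  (0,s): 0.04·log₂(0.9926) = -0.0004
  (1,r): 0.24·log₂(0.9852) = -0.0052
  (1,s): 0.04·log₂(1.0989) = 0.0054
  (2,r): 0.36·log₂(1.0093) = 0.0048
  (2,s): 0.05·log₂(0.9381) = -0.0046
Sum = 0.000 bits.

0.000 bits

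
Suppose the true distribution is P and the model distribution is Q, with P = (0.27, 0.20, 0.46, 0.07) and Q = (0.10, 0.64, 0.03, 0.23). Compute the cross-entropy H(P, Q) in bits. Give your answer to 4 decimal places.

3.5012 bits

H(P,Q) = −Σ p·log₂ q.
  −0.27·log₂(0.10) = 0.89692
  −0.20·log₂(0.64) = 0.12877
  −0.46·log₂(0.03) = 2.32709
  −0.07·log₂(0.23) = 0.14842
H(P,Q) = 3.5012 bits.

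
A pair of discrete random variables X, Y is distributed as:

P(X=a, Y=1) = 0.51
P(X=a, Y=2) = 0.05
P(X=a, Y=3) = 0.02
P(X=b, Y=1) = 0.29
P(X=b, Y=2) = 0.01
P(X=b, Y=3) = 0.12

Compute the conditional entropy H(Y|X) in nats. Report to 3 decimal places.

0.551 nats

Chain rule: H(Y|X) = H(X,Y) − H(X).
Marginals: p(X) = (0.5800, 0.4200), p(Y) = (0.8000, 0.0600, 0.1400).
H(X,Y) = 1.2309 nats; H(X) = 0.6803 nats.
H(Y|X) = 1.2309 − 0.6803 = 0.551 nats.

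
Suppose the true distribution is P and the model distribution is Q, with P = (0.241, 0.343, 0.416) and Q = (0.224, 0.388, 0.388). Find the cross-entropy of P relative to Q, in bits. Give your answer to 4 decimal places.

H(P,Q) = −Σ p·log₂ q.
  −0.241·log₂(0.224) = 0.52018
  −0.343·log₂(0.388) = 0.46849
  −0.416·log₂(0.388) = 0.56820
H(P,Q) = 1.5569 bits.

1.5569 bits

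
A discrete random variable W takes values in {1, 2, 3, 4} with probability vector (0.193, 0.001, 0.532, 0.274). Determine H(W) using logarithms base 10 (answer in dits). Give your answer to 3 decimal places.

H(W) = −Σ p·log₁₀ p.
  −(0.193)·log₁₀(0.193) = 0.1379
  −(0.001)·log₁₀(0.001) = 0.0030
  −(0.532)·log₁₀(0.532) = 0.1458
  −(0.274)·log₁₀(0.274) = 0.1541
Sum: 0.1379 + 0.0030 + 0.1458 + 0.1541 = 0.441 dits.

0.441 dits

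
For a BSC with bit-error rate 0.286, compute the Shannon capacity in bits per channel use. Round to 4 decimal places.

0.1365 bits

Binary symmetric channel: C = 1 − h₂(ε) where h₂ is the binary entropy function.
h₂(0.286) = −0.286·log₂0.286 − 0.714·log₂0.714 = 0.8635.
C = 1 − 0.8635 = 0.1365 bits per channel use.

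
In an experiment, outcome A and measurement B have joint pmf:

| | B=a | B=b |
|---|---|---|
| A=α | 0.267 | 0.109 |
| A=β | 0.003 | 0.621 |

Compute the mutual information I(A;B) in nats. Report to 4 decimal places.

0.3379 nats

Marginals: p(A) = (0.3760, 0.6240), p(B) = (0.2700, 0.7300).
I(A;B) = Σ p(x,y)·ln[p(x,y)/(p(x)p(y))].
  (α,a): 0.267·ln(2.6300) = 0.25819
  (α,b): 0.109·ln(0.3971) = -0.10066
  (β,a): 0.003·ln(0.0178) = -0.01208
  (β,b): 0.621·ln(1.3633) = 0.19244
Sum = 0.3379 nats.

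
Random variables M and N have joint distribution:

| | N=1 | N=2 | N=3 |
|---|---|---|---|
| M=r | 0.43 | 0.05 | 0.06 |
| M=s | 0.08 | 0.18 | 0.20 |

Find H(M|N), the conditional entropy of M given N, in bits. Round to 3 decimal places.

Chain rule: H(M|N) = H(M,N) − H(N).
Marginals: p(M) = (0.5400, 0.4600), p(N) = (0.5100, 0.2300, 0.2600).
H(M,N) = 2.1844 bits; H(N) = 1.4884 bits.
H(M|N) = 2.1844 − 1.4884 = 0.696 bits.

0.696 bits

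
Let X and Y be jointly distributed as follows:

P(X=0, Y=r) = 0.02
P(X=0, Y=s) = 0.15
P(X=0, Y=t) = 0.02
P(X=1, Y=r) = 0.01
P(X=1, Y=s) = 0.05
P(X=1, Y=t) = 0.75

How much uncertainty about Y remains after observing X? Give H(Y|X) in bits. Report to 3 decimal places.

Marginals: p(X) = (0.1900, 0.8100), p(Y) = (0.0300, 0.2000, 0.7700).
H(Y|X) = Σ p(X) · H(Y|X=·).
  X=0: p=0.1900, H(Y|X=0) = 0.9530
  X=1: p=0.8100, H(Y|X=1) = 0.4291
Weighted sum = 0.529 bits.

0.529 bits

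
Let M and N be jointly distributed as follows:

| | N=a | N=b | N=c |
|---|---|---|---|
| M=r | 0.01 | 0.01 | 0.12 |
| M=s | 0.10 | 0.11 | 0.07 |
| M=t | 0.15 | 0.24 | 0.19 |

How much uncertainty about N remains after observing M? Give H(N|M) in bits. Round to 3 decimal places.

1.444 bits

Marginals: p(M) = (0.1400, 0.2800, 0.5800), p(N) = (0.2600, 0.3600, 0.3800).
H(N|M) = Σ p(M) · H(N|M=·).
  M=r: p=0.1400, H(N|M=r) = 0.7345
  M=s: p=0.2800, H(N|M=s) = 1.5601
  M=t: p=0.5800, H(N|M=t) = 1.5588
Weighted sum = 1.444 bits.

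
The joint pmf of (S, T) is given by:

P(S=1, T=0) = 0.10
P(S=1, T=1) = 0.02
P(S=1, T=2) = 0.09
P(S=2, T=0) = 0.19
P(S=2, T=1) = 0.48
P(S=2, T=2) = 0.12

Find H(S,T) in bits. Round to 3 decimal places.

2.088 bits

H(S,T) = −Σ p(x,y)·log₂ p(x,y) over all 6 cells.
  cell (1,0): −0.10·log₂0.10 = 0.3322
  cell (1,1): −0.02·log₂0.02 = 0.1129
  cell (1,2): −0.09·log₂0.09 = 0.3127
  cell (2,0): −0.19·log₂0.19 = 0.4552
  cell (2,1): −0.48·log₂0.48 = 0.5083
  cell (2,2): −0.12·log₂0.12 = 0.3671
Sum = 2.088 bits.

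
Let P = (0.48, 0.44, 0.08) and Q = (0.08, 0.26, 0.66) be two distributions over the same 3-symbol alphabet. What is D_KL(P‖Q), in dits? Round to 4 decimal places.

0.4007 dits

D(P‖Q) = Σ p·log₁₀(p/q).
  0.48·log₁₀(0.48/0.08) = 0.37351
  0.44·log₁₀(0.44/0.26) = 0.10053
  0.08·log₁₀(0.08/0.66) = -0.07332
D(P‖Q) = 0.4007 dits.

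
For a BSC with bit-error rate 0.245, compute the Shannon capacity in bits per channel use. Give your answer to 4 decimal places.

Binary symmetric channel: C = 1 − h₂(ε) where h₂ is the binary entropy function.
h₂(0.245) = −0.245·log₂0.245 − 0.755·log₂0.755 = 0.8033.
C = 1 − 0.8033 = 0.1967 bits per channel use.

0.1967 bits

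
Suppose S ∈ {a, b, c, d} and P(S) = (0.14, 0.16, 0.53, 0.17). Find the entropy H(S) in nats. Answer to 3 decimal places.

1.206 nats

H(S) = −Σ p·ln p.
  −(0.14)·ln(0.14) = 0.2753
  −(0.16)·ln(0.16) = 0.2932
  −(0.53)·ln(0.53) = 0.3365
  −(0.17)·ln(0.17) = 0.3012
Sum: 0.2753 + 0.2932 + 0.3365 + 0.3012 = 1.206 nats.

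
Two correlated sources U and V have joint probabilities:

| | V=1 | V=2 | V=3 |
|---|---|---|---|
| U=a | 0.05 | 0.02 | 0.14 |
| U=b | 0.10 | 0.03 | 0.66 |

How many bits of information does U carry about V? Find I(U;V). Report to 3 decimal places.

Marginals: p(U) = (0.2100, 0.7900), p(V) = (0.1500, 0.0500, 0.8000).
I(U;V) = H(U) + H(V) − H(U,V).
H(U) = 0.7415, H(V) = 0.8842, H(U,V) = 1.6057.
I(U;V) = 0.7415 + 0.8842 − 1.6057 = 0.020 bits.

0.020 bits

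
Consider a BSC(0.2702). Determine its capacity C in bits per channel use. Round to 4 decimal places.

Binary symmetric channel: C = 1 − h₂(ε) where h₂ is the binary entropy function.
h₂(0.2702) = −0.2702·log₂0.2702 − 0.7298·log₂0.7298 = 0.8418.
C = 1 − 0.8418 = 0.1582 bits per channel use.

0.1582 bits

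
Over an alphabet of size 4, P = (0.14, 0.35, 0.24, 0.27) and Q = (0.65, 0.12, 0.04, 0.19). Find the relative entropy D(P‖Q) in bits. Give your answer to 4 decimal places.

D(P‖Q) = Σ p·log₂(p/q).
  0.14·log₂(0.14/0.65) = -0.31010
  0.35·log₂(0.35/0.12) = 0.54051
  0.24·log₂(0.24/0.04) = 0.62039
  0.27·log₂(0.27/0.19) = 0.13688
D(P‖Q) = 0.9877 bits.

0.9877 bits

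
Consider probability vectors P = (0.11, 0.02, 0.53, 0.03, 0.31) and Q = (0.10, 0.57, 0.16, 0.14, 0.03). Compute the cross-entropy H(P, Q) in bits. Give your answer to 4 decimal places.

H(P,Q) = −Σ p·log₂ q.
  −0.11·log₂(0.10) = 0.36541
  −0.02·log₂(0.57) = 0.01622
  −0.53·log₂(0.16) = 1.40124
  −0.03·log₂(0.14) = 0.08510
  −0.31·log₂(0.03) = 1.56826
H(P,Q) = 3.4362 bits.

3.4362 bits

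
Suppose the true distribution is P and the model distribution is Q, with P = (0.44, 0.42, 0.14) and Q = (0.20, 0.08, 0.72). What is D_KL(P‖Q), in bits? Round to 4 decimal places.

D(P‖Q) = Σ p·log₂(p/q).
  0.44·log₂(0.44/0.20) = 0.50050
  0.42·log₂(0.42/0.08) = 1.00477
  0.14·log₂(0.14/0.72) = -0.33076
D(P‖Q) = 1.1745 bits.

1.1745 bits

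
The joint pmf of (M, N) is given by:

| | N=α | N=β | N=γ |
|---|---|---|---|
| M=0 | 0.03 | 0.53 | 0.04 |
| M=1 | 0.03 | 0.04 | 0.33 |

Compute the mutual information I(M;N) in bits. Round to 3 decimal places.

0.519 bits

Marginals: p(M) = (0.6000, 0.4000), p(N) = (0.0600, 0.5700, 0.3700).
I(M;N) = Σ p(x,y)·log₂[p(x,y)/(p(x)p(y))].
  (0,α): 0.03·log₂(0.8333) = -0.0079
  (0,β): 0.53·log₂(1.5497) = 0.3350
  (0,γ): 0.04·log₂(0.1802) = -0.0989
  (1,α): 0.03·log₂(1.2500) = 0.0097
  (1,β): 0.04·log₂(0.1754) = -0.1004
  (1,γ): 0.33·log₂(2.2297) = 0.3818
Sum = 0.519 bits.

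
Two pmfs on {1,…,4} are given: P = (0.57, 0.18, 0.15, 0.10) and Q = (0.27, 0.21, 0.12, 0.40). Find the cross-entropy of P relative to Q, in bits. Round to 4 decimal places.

H(P,Q) = −Σ p·log₂ q.
  −0.57·log₂(0.27) = 1.07671
  −0.18·log₂(0.21) = 0.40528
  −0.15·log₂(0.12) = 0.45883
  −0.10·log₂(0.40) = 0.13219
H(P,Q) = 2.0730 bits.

2.0730 bits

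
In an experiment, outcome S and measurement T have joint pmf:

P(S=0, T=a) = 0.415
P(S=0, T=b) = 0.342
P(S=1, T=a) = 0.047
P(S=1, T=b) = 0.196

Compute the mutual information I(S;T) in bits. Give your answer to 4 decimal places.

Marginals: p(S) = (0.7570, 0.2430), p(T) = (0.4620, 0.5380).
I(S;T) = H(S) + H(T) − H(S,T).
H(S) = 0.8000, H(T) = 0.9958, H(S,T) = 1.7241.
I(S;T) = 0.8000 + 0.9958 − 1.7241 = 0.0717 bits.

0.0717 bits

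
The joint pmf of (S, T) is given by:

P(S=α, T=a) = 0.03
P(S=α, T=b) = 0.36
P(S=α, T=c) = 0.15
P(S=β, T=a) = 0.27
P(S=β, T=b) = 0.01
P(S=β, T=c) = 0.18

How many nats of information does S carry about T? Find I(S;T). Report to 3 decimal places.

Marginals: p(S) = (0.5400, 0.4600), p(T) = (0.3000, 0.3700, 0.3300).
I(S;T) = Σ p(x,y)·ln[p(x,y)/(p(x)p(y))].
  (α,a): 0.03·ln(0.1852) = -0.0506
  (α,b): 0.36·ln(1.8018) = 0.2120
  (α,c): 0.15·ln(0.8418) = -0.0258
  (β,a): 0.27·ln(1.9565) = 0.1812
  (β,b): 0.01·ln(0.0588) = -0.0283
  (β,c): 0.18·ln(1.1858) = 0.0307
Sum = 0.319 nats.

0.319 nats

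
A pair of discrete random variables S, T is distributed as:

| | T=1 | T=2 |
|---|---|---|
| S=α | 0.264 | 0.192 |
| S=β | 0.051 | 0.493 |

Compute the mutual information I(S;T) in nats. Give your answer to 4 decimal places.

0.1434 nats

Marginals: p(S) = (0.4560, 0.5440), p(T) = (0.3150, 0.6850).
I(S;T) = H(S) + H(T) − H(S,T).
H(S) = 0.6893, H(T) = 0.6230, H(S,T) = 1.1689.
I(S;T) = 0.6893 + 0.6230 − 1.1689 = 0.1434 nats.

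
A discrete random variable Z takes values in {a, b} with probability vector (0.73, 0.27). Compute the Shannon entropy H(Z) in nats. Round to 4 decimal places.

0.5833 nats

H(Z) = −Σ p·ln p.
  −(0.73)·ln(0.73) = 0.22974
  −(0.27)·ln(0.27) = 0.35352
Sum: 0.22974 + 0.35352 = 0.5833 nats.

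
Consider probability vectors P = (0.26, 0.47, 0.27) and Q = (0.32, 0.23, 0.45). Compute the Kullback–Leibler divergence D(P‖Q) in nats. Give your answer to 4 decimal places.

0.1440 nats

D(P‖Q) = Σ p·ln(p/q).
  0.26·ln(0.26/0.32) = -0.05399
  0.47·ln(0.47/0.23) = 0.33589
  0.27·ln(0.27/0.45) = -0.13792
D(P‖Q) = 0.1440 nats.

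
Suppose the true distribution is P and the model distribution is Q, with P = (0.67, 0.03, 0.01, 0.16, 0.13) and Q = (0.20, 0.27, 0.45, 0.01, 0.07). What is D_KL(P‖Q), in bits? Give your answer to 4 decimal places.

D(P‖Q) = Σ p·log₂(p/q).
  0.67·log₂(0.67/0.20) = 1.16859
  0.03·log₂(0.03/0.27) = -0.09510
  0.01·log₂(0.01/0.45) = -0.05492
  0.16·log₂(0.16/0.01) = 0.64000
  0.13·log₂(0.13/0.07) = 0.11610
D(P‖Q) = 1.7747 bits.

1.7747 bits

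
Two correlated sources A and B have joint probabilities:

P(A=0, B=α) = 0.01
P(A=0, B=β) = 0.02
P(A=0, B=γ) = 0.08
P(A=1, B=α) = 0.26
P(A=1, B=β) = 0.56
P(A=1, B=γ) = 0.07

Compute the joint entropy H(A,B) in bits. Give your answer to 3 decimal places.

H(A,B) = −Σ p(x,y)·log₂ p(x,y) over all 6 cells.
  cell (0,α): −0.01·log₂0.01 = 0.0664
  cell (0,β): −0.02·log₂0.02 = 0.1129
  cell (0,γ): −0.08·log₂0.08 = 0.2915
  cell (1,α): −0.26·log₂0.26 = 0.5053
  cell (1,β): −0.56·log₂0.56 = 0.4684
  cell (1,γ): −0.07·log₂0.07 = 0.2686
Sum = 1.713 bits.

1.713 bits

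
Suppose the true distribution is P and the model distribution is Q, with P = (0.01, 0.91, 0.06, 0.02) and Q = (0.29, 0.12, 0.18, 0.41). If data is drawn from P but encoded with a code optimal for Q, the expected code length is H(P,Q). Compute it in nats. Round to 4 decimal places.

H(P,Q) = −Σ p·ln q.
  −0.01·ln(0.29) = 0.01238
  −0.91·ln(0.12) = 1.92944
  −0.06·ln(0.18) = 0.10289
  −0.02·ln(0.41) = 0.01783
H(P,Q) = 2.0625 nats.

2.0625 nats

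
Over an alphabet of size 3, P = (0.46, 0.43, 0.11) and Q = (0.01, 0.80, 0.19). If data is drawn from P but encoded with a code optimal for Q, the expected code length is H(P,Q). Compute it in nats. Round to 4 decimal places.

H(P,Q) = −Σ p·ln q.
  −0.46·ln(0.01) = 2.11838
  −0.43·ln(0.80) = 0.09595
  −0.11·ln(0.19) = 0.18268
H(P,Q) = 2.3970 nats.

2.3970 nats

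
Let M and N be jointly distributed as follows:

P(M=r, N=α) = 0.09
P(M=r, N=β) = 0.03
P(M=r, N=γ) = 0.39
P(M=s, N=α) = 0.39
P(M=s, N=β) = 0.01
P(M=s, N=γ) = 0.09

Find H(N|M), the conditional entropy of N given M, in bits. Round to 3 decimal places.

0.903 bits

Chain rule: H(N|M) = H(M,N) − H(M).
Marginals: p(M) = (0.5100, 0.4900), p(N) = (0.4800, 0.0400, 0.4800).
H(M,N) = 1.9031 bits; H(M) = 0.9997 bits.
H(N|M) = 1.9031 − 0.9997 = 0.903 bits.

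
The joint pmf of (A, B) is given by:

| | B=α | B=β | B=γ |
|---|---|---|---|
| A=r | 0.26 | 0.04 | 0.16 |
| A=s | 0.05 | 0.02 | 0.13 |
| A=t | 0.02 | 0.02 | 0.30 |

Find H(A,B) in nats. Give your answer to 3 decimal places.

1.783 nats

H(A,B) = −Σ p(x,y)·ln p(x,y) over all 9 cells.
  cell (r,α): −0.26·ln0.26 = 0.3502
  cell (r,β): −0.04·ln0.04 = 0.1288
  cell (r,γ): −0.16·ln0.16 = 0.2932
  cell (s,α): −0.05·ln0.05 = 0.1498
  cell (s,β): −0.02·ln0.02 = 0.0782
  cell (s,γ): −0.13·ln0.13 = 0.2652
  cell (t,α): −0.02·ln0.02 = 0.0782
  cell (t,β): −0.02·ln0.02 = 0.0782
  cell (t,γ): −0.30·ln0.30 = 0.3612
Sum = 1.783 nats.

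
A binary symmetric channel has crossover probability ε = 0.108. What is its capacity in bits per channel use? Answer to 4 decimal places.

0.5061 bits

Binary symmetric channel: C = 1 − h₂(ε) where h₂ is the binary entropy function.
h₂(0.108) = −0.108·log₂0.108 − 0.892·log₂0.892 = 0.4939.
C = 1 − 0.4939 = 0.5061 bits per channel use.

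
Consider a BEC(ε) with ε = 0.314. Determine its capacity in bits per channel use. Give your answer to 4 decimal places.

0.6860 bits

Binary erasure channel: capacity C = 1 − ε.
C = 1 − 0.314 = 0.6860 bits per channel use.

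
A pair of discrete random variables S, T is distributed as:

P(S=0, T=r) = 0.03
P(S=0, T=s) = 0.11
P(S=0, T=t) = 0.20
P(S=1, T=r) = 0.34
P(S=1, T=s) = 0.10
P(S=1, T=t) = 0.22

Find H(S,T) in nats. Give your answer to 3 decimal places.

1.600 nats

H(S,T) = −Σ p(x,y)·ln p(x,y) over all 6 cells.
  cell (0,r): −0.03·ln0.03 = 0.1052
  cell (0,s): −0.11·ln0.11 = 0.2428
  cell (0,t): −0.20·ln0.20 = 0.3219
  cell (1,r): −0.34·ln0.34 = 0.3668
  cell (1,s): −0.10·ln0.10 = 0.2303
  cell (1,t): −0.22·ln0.22 = 0.3331
Sum = 1.600 nats.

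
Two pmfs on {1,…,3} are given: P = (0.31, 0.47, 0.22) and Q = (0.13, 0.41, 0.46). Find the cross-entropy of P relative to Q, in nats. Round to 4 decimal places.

1.2224 nats

H(P,Q) = −Σ p·ln q.
  −0.31·ln(0.13) = 0.63247
  −0.47·ln(0.41) = 0.41905
  −0.22·ln(0.46) = 0.17084
H(P,Q) = 1.2224 nats.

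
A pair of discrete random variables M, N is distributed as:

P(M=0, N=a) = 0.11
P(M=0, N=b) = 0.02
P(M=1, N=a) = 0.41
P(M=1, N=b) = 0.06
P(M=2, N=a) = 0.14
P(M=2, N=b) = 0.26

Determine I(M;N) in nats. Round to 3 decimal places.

0.147 nats

Marginals: p(M) = (0.1300, 0.4700, 0.4000), p(N) = (0.6600, 0.3400).
I(M;N) = Σ p(x,y)·ln[p(x,y)/(p(x)p(y))].
  (0,a): 0.11·ln(1.2821) = 0.0273
  (0,b): 0.02·ln(0.4525) = -0.0159
  (1,a): 0.41·ln(1.3217) = 0.1144
  (1,b): 0.06·ln(0.3755) = -0.0588
  (2,a): 0.14·ln(0.5303) = -0.0888
  (2,b): 0.26·ln(1.9118) = 0.1685
Sum = 0.147 nats.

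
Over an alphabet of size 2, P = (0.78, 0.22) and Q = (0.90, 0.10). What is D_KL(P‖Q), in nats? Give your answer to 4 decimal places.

D(P‖Q) = Σ p·ln(p/q).
  0.78·ln(0.78/0.90) = -0.11162
  0.22·ln(0.22/0.10) = 0.17346
D(P‖Q) = 0.0618 nats.

0.0618 nats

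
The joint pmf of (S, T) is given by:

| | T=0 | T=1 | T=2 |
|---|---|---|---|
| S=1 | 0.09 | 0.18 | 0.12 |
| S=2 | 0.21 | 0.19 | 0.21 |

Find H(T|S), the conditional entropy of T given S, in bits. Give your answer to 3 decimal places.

Chain rule: H(T|S) = H(S,T) − H(S).
Marginals: p(S) = (0.3900, 0.6100), p(T) = (0.3000, 0.3700, 0.3300).
H(S,T) = 2.5259 bits; H(S) = 0.9648 bits.
H(T|S) = 2.5259 − 0.9648 = 1.561 bits.

1.561 bits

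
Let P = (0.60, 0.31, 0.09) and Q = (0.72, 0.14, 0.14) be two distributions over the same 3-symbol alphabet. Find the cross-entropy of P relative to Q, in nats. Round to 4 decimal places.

H(P,Q) = −Σ p·ln q.
  −0.60·ln(0.72) = 0.19710
  −0.31·ln(0.14) = 0.60949
  −0.09·ln(0.14) = 0.17695
H(P,Q) = 0.9835 nats.

0.9835 nats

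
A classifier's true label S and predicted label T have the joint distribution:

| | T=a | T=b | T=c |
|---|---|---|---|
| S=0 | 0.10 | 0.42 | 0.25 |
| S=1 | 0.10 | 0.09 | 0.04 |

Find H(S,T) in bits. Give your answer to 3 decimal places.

2.188 bits

H(S,T) = −Σ p(x,y)·log₂ p(x,y) over all 6 cells.
  cell (0,a): −0.10·log₂0.10 = 0.3322
  cell (0,b): −0.42·log₂0.42 = 0.5256
  cell (0,c): −0.25·log₂0.25 = 0.5000
  cell (1,a): −0.10·log₂0.10 = 0.3322
  cell (1,b): −0.09·log₂0.09 = 0.3127
  cell (1,c): −0.04·log₂0.04 = 0.1858
Sum = 2.188 bits.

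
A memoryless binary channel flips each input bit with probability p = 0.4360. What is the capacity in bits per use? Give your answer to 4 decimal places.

Binary symmetric channel: C = 1 − h₂(ε) where h₂ is the binary entropy function.
h₂(0.4360) = −0.4360·log₂0.4360 − 0.5640·log₂0.5640 = 0.9881.
C = 1 − 0.9881 = 0.0119 bits per channel use.

0.0119 bits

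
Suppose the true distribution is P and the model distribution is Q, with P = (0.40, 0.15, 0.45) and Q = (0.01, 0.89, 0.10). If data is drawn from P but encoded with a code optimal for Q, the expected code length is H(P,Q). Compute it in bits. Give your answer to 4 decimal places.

4.1776 bits

H(P,Q) = −Σ p·log₂ q.
  −0.40·log₂(0.01) = 2.65754
  −0.15·log₂(0.89) = 0.02522
  −0.45·log₂(0.10) = 1.49487
H(P,Q) = 4.1776 bits.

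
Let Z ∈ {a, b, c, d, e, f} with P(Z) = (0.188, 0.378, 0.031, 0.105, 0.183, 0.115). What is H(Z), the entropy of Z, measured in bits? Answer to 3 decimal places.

H(Z) = −Σ p·log₂ p.
  −(0.188)·log₂(0.188) = 0.4533
  −(0.378)·log₂(0.378) = 0.5305
  −(0.031)·log₂(0.031) = 0.1554
  −(0.105)·log₂(0.105) = 0.3414
  −(0.183)·log₂(0.183) = 0.4484
  −(0.115)·log₂(0.115) = 0.3588
Sum: 0.4533 + 0.5305 + 0.1554 + 0.3414 + 0.4484 + 0.3588 = 2.288 bits.

2.288 bits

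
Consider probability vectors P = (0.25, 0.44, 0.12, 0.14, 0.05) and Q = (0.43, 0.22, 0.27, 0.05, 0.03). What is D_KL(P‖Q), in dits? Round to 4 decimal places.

0.1050 dits

D(P‖Q) = Σ p·log₁₀(p/q).
  0.25·log₁₀(0.25/0.43) = -0.05888
  0.44·log₁₀(0.44/0.22) = 0.13245
  0.12·log₁₀(0.12/0.27) = -0.04226
  0.14·log₁₀(0.14/0.05) = 0.06260
  0.05·log₁₀(0.05/0.03) = 0.01109
D(P‖Q) = 0.1050 dits.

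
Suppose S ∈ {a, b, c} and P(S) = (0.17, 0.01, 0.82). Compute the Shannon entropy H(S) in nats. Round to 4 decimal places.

0.5100 nats

H(S) = −Σ p·ln p.
  −(0.17)·ln(0.17) = 0.30123
  −(0.01)·ln(0.01) = 0.04605
  −(0.82)·ln(0.82) = 0.16273
Sum: 0.30123 + 0.04605 + 0.16273 = 0.5100 nats.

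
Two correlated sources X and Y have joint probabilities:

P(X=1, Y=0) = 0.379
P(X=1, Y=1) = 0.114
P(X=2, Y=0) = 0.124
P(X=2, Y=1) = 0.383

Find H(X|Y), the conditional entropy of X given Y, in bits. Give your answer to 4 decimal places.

0.7914 bits

Marginals: p(X) = (0.4930, 0.5070), p(Y) = (0.5030, 0.4970).
H(X|Y) = Σ p(Y) · H(X|Y=·).
  Y=0: p=0.5030, H(X|Y=0) = 0.8057
  Y=1: p=0.4970, H(X|Y=1) = 0.7769
Weighted sum = 0.7914 bits.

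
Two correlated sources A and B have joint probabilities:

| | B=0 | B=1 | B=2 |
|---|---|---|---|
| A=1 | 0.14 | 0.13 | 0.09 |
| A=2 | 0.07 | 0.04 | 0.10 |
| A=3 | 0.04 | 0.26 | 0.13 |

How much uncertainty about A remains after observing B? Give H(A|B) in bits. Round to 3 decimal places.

Marginals: p(A) = (0.3600, 0.2100, 0.4300), p(B) = (0.2500, 0.4300, 0.3200).
H(A|B) = Σ p(B) · H(A|B=·).
  B=0: p=0.2500, H(A|B=0) = 1.4057
  B=1: p=0.4300, H(A|B=1) = 1.2794
  B=2: p=0.3200, H(A|B=2) = 1.5671
Weighted sum = 1.403 bits.

1.403 bits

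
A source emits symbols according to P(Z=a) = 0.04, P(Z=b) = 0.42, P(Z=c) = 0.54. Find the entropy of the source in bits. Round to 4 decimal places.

H(Z) = −Σ p·log₂ p.
  −(0.04)·log₂(0.04) = 0.18575
  −(0.42)·log₂(0.42) = 0.52565
  −(0.54)·log₂(0.54) = 0.48004
Sum: 0.18575 + 0.52565 + 0.48004 = 1.1914 bits.

1.1914 bits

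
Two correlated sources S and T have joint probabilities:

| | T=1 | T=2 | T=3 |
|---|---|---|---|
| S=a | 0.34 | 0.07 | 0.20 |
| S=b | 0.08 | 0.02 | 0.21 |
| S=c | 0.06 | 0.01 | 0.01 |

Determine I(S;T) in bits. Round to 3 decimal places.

0.101 bits

Marginals: p(S) = (0.6100, 0.3100, 0.0800), p(T) = (0.4800, 0.1000, 0.4200).
I(S;T) = Σ p(x,y)·log₂[p(x,y)/(p(x)p(y))].
  (a,1): 0.34·log₂(1.1612) = 0.0733
  (a,2): 0.07·log₂(1.1475) = 0.0139
  (a,3): 0.20·log₂(0.7806) = -0.0715
  (b,1): 0.08·log₂(0.5376) = -0.0716
  (b,2): 0.02·log₂(0.6452) = -0.0126
  (b,3): 0.21·log₂(1.6129) = 0.1448
  (c,1): 0.06·log₂(1.5625) = 0.0386
  (c,2): 0.01·log₂(1.2500) = 0.0032
  (c,3): 0.01·log₂(0.2976) = -0.0175
Sum = 0.101 bits.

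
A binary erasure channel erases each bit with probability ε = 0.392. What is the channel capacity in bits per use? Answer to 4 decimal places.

Binary erasure channel: capacity C = 1 − ε.
C = 1 − 0.392 = 0.6080 bits per channel use.

0.6080 bits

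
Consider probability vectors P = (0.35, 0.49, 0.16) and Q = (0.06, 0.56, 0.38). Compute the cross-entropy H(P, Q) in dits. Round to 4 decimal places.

0.6183 dits

H(P,Q) = −Σ p·log₁₀ q.
  −0.35·log₁₀(0.06) = 0.42765
  −0.49·log₁₀(0.56) = 0.12339
  −0.16·log₁₀(0.38) = 0.06723
H(P,Q) = 0.6183 dits.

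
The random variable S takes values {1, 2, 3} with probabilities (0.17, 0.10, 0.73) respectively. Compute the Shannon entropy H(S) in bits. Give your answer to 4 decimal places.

H(S) = −Σ p·log₂ p.
  −(0.17)·log₂(0.17) = 0.43459
  −(0.10)·log₂(0.10) = 0.33219
  −(0.73)·log₂(0.73) = 0.33144
Sum: 0.43459 + 0.33219 + 0.33144 = 1.0982 bits.

1.0982 bits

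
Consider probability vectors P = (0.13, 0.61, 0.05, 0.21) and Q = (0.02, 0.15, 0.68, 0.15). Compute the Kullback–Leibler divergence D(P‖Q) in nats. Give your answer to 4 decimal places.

D(P‖Q) = Σ p·ln(p/q).
  0.13·ln(0.13/0.02) = 0.24333
  0.61·ln(0.61/0.15) = 0.85572
  0.05·ln(0.05/0.68) = -0.13050
  0.21·ln(0.21/0.15) = 0.07066
D(P‖Q) = 1.0392 nats.

1.0392 nats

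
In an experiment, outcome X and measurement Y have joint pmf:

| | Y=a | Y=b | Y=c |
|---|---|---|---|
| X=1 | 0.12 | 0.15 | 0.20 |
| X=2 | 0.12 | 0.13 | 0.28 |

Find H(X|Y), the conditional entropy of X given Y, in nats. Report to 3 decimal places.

0.686 nats

Marginals: p(X) = (0.4700, 0.5300), p(Y) = (0.2400, 0.2800, 0.4800).
H(X|Y) = Σ p(Y) · H(X|Y=·).
  Y=a: p=0.2400, H(X|Y=a) = 0.6931
  Y=b: p=0.2800, H(X|Y=b) = 0.6906
  Y=c: p=0.4800, H(X|Y=c) = 0.6792
Weighted sum = 0.686 nats.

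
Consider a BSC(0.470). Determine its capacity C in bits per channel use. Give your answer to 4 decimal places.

Binary symmetric channel: C = 1 − h₂(ε) where h₂ is the binary entropy function.
h₂(0.470) = −0.470·log₂0.470 − 0.530·log₂0.530 = 0.9974.
C = 1 − 0.9974 = 0.0026 bits per channel use.

0.0026 bits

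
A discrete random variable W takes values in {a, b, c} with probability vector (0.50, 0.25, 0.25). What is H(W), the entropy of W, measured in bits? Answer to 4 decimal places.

H(W) = −Σ p·log₂ p.
  −(0.50)·log₂(0.50) = 0.50000
  −(0.25)·log₂(0.25) = 0.50000
  −(0.25)·log₂(0.25) = 0.50000
Sum: 0.50000 + 0.50000 + 0.50000 = 1.5000 bits.

1.5000 bits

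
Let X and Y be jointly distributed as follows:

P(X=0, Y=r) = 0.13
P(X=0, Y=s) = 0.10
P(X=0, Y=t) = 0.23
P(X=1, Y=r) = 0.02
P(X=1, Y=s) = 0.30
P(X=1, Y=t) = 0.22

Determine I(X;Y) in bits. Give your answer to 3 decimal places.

0.136 bits

Marginals: p(X) = (0.4600, 0.5400), p(Y) = (0.1500, 0.4000, 0.4500).
I(X;Y) = H(X) + H(Y) − H(X,Y).
H(X) = 0.9954, H(Y) = 1.4577, H(X,Y) = 2.3170.
I(X;Y) = 0.9954 + 1.4577 − 2.3170 = 0.136 bits.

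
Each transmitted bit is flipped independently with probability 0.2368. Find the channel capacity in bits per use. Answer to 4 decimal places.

0.2103 bits

Binary symmetric channel: C = 1 − h₂(ε) where h₂ is the binary entropy function.
h₂(0.2368) = −0.2368·log₂0.2368 − 0.7632·log₂0.7632 = 0.7897.
C = 1 − 0.7897 = 0.2103 bits per channel use.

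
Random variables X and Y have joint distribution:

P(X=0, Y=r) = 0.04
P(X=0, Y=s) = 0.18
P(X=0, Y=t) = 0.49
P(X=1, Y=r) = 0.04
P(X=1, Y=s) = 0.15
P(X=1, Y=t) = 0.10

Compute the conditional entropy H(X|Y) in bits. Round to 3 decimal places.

Marginals: p(X) = (0.7100, 0.2900), p(Y) = (0.0800, 0.3300, 0.5900).
H(X|Y) = Σ p(Y) · H(X|Y=·).
  Y=r: p=0.0800, H(X|Y=r) = 1.0000
  Y=s: p=0.3300, H(X|Y=s) = 0.9940
  Y=t: p=0.5900, H(X|Y=t) = 0.6565
Weighted sum = 0.795 bits.

0.795 bits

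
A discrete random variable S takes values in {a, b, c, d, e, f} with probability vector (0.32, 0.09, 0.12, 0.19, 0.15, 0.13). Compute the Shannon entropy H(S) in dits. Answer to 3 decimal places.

H(S) = −Σ p·log₁₀ p.
  −(0.32)·log₁₀(0.32) = 0.1584
  −(0.09)·log₁₀(0.09) = 0.0941
  −(0.12)·log₁₀(0.12) = 0.1105
  −(0.19)·log₁₀(0.19) = 0.1370
  −(0.15)·log₁₀(0.15) = 0.1236
  −(0.13)·log₁₀(0.13) = 0.1152
Sum: 0.1584 + 0.0941 + 0.1105 + 0.1370 + 0.1236 + 0.1152 = 0.739 dits.

0.739 dits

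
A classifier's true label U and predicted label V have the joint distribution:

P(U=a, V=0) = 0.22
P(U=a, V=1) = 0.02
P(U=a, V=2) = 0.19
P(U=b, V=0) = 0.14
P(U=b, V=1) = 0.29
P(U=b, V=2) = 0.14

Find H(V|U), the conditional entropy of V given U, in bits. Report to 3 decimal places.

Chain rule: H(V|U) = H(U,V) − H(U).
Marginals: p(U) = (0.4300, 0.5700), p(V) = (0.3600, 0.3100, 0.3300).
H(U,V) = 2.3608 bits; H(U) = 0.9858 bits.
H(V|U) = 2.3608 − 0.9858 = 1.375 bits.

1.375 bits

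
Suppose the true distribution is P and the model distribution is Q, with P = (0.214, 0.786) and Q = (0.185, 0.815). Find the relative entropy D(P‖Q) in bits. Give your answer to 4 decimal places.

0.0039 bits

D(P‖Q) = Σ p·log₂(p/q).
  0.214·log₂(0.214/0.185) = 0.04496
  0.786·log₂(0.786/0.815) = -0.04108
D(P‖Q) = 0.0039 bits.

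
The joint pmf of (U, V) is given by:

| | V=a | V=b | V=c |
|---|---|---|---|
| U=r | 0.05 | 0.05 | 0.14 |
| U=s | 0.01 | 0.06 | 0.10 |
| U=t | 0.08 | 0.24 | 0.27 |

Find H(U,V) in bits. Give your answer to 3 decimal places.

2.767 bits

H(U,V) = −Σ p(x,y)·log₂ p(x,y) over all 9 cells.
  cell (r,a): −0.05·log₂0.05 = 0.2161
  cell (r,b): −0.05·log₂0.05 = 0.2161
  cell (r,c): −0.14·log₂0.14 = 0.3971
  cell (s,a): −0.01·log₂0.01 = 0.0664
  cell (s,b): −0.06·log₂0.06 = 0.2435
  cell (s,c): −0.10·log₂0.10 = 0.3322
  cell (t,a): −0.08·log₂0.08 = 0.2915
  cell (t,b): −0.24·log₂0.24 = 0.4941
  cell (t,c): −0.27·log₂0.27 = 0.5100
Sum = 2.767 bits.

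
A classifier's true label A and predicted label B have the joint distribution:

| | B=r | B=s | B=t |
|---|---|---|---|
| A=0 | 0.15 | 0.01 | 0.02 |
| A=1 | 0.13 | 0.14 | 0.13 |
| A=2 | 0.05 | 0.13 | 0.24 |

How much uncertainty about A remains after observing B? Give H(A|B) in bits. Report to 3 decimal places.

Marginals: p(A) = (0.1800, 0.4000, 0.4200), p(B) = (0.3300, 0.2800, 0.3900).
H(A|B) = Σ p(B) · H(A|B=·).
  B=r: p=0.3300, H(A|B=r) = 1.4590
  B=s: p=0.2800, H(A|B=s) = 1.1856
  B=t: p=0.3900, H(A|B=t) = 1.1791
Weighted sum = 1.273 bits.

1.273 bits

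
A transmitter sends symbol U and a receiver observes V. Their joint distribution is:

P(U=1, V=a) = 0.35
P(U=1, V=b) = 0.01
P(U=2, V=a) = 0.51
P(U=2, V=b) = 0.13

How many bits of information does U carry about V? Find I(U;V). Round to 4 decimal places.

0.0523 bits

Marginals: p(U) = (0.3600, 0.6400), p(V) = (0.8600, 0.1400).
I(U;V) = Σ p(x,y)·log₂[p(x,y)/(p(x)p(y))].
  (1,a): 0.35·log₂(1.1305) = 0.06193
  (1,b): 0.01·log₂(0.1984) = -0.02333
  (2,a): 0.51·log₂(0.9266) = -0.05609
  (2,b): 0.13·log₂(1.4509) = 0.06980
Sum = 0.0523 bits.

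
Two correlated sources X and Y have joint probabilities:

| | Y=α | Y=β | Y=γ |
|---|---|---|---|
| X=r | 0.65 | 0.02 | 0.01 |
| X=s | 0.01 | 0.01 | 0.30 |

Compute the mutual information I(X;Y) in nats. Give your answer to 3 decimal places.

0.512 nats

Marginals: p(X) = (0.6800, 0.3200), p(Y) = (0.6600, 0.0300, 0.3100).
I(X;Y) = Σ p(x,y)·ln[p(x,y)/(p(x)p(y))].
  (r,α): 0.65·ln(1.4483) = 0.2408
  (r,β): 0.02·ln(0.9804) = -0.0004
  (r,γ): 0.01·ln(0.0474) = -0.0305
  (s,α): 0.01·ln(0.0473) = -0.0305
  (s,β): 0.01·ln(1.0417) = 0.0004
  (s,γ): 0.30·ln(3.0242) = 0.3320
Sum = 0.512 nats.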